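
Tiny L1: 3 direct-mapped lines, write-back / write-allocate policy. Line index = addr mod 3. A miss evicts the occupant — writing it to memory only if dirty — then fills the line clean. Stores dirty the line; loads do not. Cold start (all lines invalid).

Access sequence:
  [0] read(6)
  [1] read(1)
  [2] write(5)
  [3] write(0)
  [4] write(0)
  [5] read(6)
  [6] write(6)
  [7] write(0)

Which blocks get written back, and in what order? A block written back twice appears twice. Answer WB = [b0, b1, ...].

0: R B6 → L0 miss [-]
1: R B1 → L1 miss [-]
2: W B5 → L2 miss [D]
3: W B0 → L0 miss [D]
4: W B0 → L0 hit [D]
5: R B6 → L0 miss wb→B0 [-]
6: W B6 → L0 hit [D]
7: W B0 → L0 miss wb→B6 [D]

WB = [0, 6]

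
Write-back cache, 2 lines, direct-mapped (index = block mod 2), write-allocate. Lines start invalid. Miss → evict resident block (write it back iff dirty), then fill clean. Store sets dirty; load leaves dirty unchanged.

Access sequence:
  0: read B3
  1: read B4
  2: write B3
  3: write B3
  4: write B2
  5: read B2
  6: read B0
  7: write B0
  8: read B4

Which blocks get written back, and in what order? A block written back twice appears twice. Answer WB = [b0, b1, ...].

WB = [2, 0]

0: R B3 -> L1 miss  d=-]
1: R B4 -> L0 miss  d=-]
2: W B3 -> L1 hit  d=D]
3: W B3 -> L1 hit  d=D]
4: W B2 -> L0 miss  d=D]
5: R B2 -> L0 hit  d=D]
6: R B0 -> L0 miss wb->B2  d=-]
7: W B0 -> L0 hit  d=D]
8: R B4 -> L0 miss wb->B0  d=-]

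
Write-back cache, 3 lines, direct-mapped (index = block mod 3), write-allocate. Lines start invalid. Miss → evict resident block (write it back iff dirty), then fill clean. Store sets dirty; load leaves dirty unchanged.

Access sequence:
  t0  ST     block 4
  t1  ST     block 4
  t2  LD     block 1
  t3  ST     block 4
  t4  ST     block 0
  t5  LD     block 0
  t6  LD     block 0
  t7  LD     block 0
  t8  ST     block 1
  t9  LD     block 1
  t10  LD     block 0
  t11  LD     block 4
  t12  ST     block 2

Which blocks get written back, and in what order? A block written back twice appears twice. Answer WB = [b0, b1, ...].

WB = [4, 4, 1]

  0 | W B4 → L1 miss [D]
  1 | W B4 → L1 hit [D]
  2 | R B1 → L1 miss wb→B4 [-]
  3 | W B4 → L1 miss [D]
  4 | W B0 → L0 miss [D]
  5 | R B0 → L0 hit [D]
  6 | R B0 → L0 hit [D]
  7 | R B0 → L0 hit [D]
  8 | W B1 → L1 miss wb→B4 [D]
  9 | R B1 → L1 hit [D]
  10 | R B0 → L0 hit [D]
  11 | R B4 → L1 miss wb→B1 [-]
  12 | W B2 → L2 miss [D]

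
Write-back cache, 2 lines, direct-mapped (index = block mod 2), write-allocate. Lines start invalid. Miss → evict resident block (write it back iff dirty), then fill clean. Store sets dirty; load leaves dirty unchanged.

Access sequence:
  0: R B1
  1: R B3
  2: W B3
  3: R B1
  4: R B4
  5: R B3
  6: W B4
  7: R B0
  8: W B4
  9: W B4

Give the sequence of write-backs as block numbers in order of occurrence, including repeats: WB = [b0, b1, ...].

WB = [3, 4]

0: R B1 -> L1 miss  d=-]
1: R B3 -> L1 miss  d=-]
2: W B3 -> L1 hit  d=D]
3: R B1 -> L1 miss wb->B3  d=-]
4: R B4 -> L0 miss  d=-]
5: R B3 -> L1 miss  d=-]
6: W B4 -> L0 hit  d=D]
7: R B0 -> L0 miss wb->B4  d=-]
8: W B4 -> L0 miss  d=D]
9: W B4 -> L0 hit  d=D]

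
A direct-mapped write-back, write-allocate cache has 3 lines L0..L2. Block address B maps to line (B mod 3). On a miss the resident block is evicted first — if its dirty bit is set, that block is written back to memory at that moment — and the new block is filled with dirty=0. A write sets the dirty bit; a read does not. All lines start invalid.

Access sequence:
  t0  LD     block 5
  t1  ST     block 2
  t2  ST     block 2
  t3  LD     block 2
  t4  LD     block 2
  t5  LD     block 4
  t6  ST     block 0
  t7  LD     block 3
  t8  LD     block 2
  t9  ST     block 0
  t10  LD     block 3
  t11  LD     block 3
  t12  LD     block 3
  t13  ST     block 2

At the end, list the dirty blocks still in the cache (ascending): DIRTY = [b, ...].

DIRTY = [2]

  0 | R B5 → L2 miss [-]
  1 | W B2 → L2 miss [D]
  2 | W B2 → L2 hit [D]
  3 | R B2 → L2 hit [D]
  4 | R B2 → L2 hit [D]
  5 | R B4 → L1 miss [-]
  6 | W B0 → L0 miss [D]
  7 | R B3 → L0 miss wb→B0 [-]
  8 | R B2 → L2 hit [D]
  9 | W B0 → L0 miss [D]
  10 | R B3 → L0 miss wb→B0 [-]
  11 | R B3 → L0 hit [-]
  12 | R B3 → L0 hit [-]
  13 | W B2 → L2 hit [D]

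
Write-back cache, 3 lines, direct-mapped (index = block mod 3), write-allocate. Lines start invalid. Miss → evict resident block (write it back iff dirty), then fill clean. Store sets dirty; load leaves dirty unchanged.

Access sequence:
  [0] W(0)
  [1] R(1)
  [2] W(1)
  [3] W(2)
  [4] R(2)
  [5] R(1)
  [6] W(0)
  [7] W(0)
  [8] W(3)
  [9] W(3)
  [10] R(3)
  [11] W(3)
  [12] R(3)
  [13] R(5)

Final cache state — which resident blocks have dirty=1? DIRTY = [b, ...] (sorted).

0: W B0 → L0 miss [D]
1: R B1 → L1 miss [-]
2: W B1 → L1 hit [D]
3: W B2 → L2 miss [D]
4: R B2 → L2 hit [D]
5: R B1 → L1 hit [D]
6: W B0 → L0 hit [D]
7: W B0 → L0 hit [D]
8: W B3 → L0 miss wb→B0 [D]
9: W B3 → L0 hit [D]
10: R B3 → L0 hit [D]
11: W B3 → L0 hit [D]
12: R B3 → L0 hit [D]
13: R B5 → L2 miss wb→B2 [-]

DIRTY = [1, 3]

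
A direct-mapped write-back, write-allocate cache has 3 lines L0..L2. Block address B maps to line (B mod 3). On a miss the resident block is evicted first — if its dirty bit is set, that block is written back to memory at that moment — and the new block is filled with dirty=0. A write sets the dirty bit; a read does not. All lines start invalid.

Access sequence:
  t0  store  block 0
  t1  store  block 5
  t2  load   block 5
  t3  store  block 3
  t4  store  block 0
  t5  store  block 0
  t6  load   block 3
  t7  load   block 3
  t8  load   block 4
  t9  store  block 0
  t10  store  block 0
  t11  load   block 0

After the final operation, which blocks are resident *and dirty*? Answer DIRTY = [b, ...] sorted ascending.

DIRTY = [0, 5]

  0 | W B0 → L0 miss [D]
  1 | W B5 → L2 miss [D]
  2 | R B5 → L2 hit [D]
  3 | W B3 → L0 miss wb→B0 [D]
  4 | W B0 → L0 miss wb→B3 [D]
  5 | W B0 → L0 hit [D]
  6 | R B3 → L0 miss wb→B0 [-]
  7 | R B3 → L0 hit [-]
  8 | R B4 → L1 miss [-]
  9 | W B0 → L0 miss [D]
  10 | W B0 → L0 hit [D]
  11 | R B0 → L0 hit [D]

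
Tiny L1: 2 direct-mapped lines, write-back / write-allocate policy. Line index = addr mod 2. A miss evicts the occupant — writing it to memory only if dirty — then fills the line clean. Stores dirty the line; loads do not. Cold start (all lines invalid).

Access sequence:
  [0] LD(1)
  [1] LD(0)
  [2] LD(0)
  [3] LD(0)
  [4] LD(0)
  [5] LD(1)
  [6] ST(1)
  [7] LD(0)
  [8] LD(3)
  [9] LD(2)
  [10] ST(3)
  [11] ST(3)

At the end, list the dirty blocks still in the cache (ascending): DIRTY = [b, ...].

  0 | R B1 → L1 miss [-]
  1 | R B0 → L0 miss [-]
  2 | R B0 → L0 hit [-]
  3 | R B0 → L0 hit [-]
  4 | R B0 → L0 hit [-]
  5 | R B1 → L1 hit [-]
  6 | W B1 → L1 hit [D]
  7 | R B0 → L0 hit [-]
  8 | R B3 → L1 miss wb→B1 [-]
  9 | R B2 → L0 miss [-]
  10 | W B3 → L1 hit [D]
  11 | W B3 → L1 hit [D]

DIRTY = [3]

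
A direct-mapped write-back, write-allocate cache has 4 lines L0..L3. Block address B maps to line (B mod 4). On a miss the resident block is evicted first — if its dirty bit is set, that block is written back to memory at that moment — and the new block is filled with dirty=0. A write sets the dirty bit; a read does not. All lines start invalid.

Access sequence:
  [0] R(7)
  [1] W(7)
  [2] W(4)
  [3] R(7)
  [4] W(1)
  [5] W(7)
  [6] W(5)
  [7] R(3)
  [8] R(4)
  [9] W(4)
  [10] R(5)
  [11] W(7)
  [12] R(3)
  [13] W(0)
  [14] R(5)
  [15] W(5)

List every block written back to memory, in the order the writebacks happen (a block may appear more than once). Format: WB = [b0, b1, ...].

WB = [1, 7, 7, 4]

0: R B7 → L3 miss [-]
1: W B7 → L3 hit [D]
2: W B4 → L0 miss [D]
3: R B7 → L3 hit [D]
4: W B1 → L1 miss [D]
5: W B7 → L3 hit [D]
6: W B5 → L1 miss wb→B1 [D]
7: R B3 → L3 miss wb→B7 [-]
8: R B4 → L0 hit [D]
9: W B4 → L0 hit [D]
10: R B5 → L1 hit [D]
11: W B7 → L3 miss [D]
12: R B3 → L3 miss wb→B7 [-]
13: W B0 → L0 miss wb→B4 [D]
14: R B5 → L1 hit [D]
15: W B5 → L1 hit [D]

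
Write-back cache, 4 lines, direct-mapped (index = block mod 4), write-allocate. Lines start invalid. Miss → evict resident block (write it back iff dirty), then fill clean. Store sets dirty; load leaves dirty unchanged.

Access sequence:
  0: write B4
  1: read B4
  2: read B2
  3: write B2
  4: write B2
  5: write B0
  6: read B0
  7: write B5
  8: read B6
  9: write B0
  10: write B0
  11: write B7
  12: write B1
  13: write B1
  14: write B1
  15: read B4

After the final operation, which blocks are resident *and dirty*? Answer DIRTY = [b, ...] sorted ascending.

  0 | W B4 → L0 miss [D]
  1 | R B4 → L0 hit [D]
  2 | R B2 → L2 miss [-]
  3 | W B2 → L2 hit [D]
  4 | W B2 → L2 hit [D]
  5 | W B0 → L0 miss wb→B4 [D]
  6 | R B0 → L0 hit [D]
  7 | W B5 → L1 miss [D]
  8 | R B6 → L2 miss wb→B2 [-]
  9 | W B0 → L0 hit [D]
  10 | W B0 → L0 hit [D]
  11 | W B7 → L3 miss [D]
  12 | W B1 → L1 miss wb→B5 [D]
  13 | W B1 → L1 hit [D]
  14 | W B1 → L1 hit [D]
  15 | R B4 → L0 miss wb→B0 [-]

DIRTY = [1, 7]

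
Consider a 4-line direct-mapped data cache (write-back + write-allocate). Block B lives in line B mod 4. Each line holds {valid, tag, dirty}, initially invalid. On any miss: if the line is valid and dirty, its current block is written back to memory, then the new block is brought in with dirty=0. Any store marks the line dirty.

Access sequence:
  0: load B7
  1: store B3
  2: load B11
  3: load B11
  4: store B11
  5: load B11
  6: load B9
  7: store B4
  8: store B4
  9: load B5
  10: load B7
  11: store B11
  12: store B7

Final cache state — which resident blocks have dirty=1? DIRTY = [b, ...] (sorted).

  0 | R B7 → L3 miss [-]
  1 | W B3 → L3 miss [D]
  2 | R B11 → L3 miss wb→B3 [-]
  3 | R B11 → L3 hit [-]
  4 | W B11 → L3 hit [D]
  5 | R B11 → L3 hit [D]
  6 | R B9 → L1 miss [-]
  7 | W B4 → L0 miss [D]
  8 | W B4 → L0 hit [D]
  9 | R B5 → L1 miss [-]
  10 | R B7 → L3 miss wb→B11 [-]
  11 | W B11 → L3 miss [D]
  12 | W B7 → L3 miss wb→B11 [D]

DIRTY = [4, 7]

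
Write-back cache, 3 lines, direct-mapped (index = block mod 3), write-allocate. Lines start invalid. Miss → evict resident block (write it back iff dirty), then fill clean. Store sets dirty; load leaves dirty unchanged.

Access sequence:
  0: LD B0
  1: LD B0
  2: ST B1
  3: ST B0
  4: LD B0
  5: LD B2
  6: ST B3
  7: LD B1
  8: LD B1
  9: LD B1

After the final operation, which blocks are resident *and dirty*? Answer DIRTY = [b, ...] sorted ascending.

DIRTY = [1, 3]

0: R B0 → L0 miss [-]
1: R B0 → L0 hit [-]
2: W B1 → L1 miss [D]
3: W B0 → L0 hit [D]
4: R B0 → L0 hit [D]
5: R B2 → L2 miss [-]
6: W B3 → L0 miss wb→B0 [D]
7: R B1 → L1 hit [D]
8: R B1 → L1 hit [D]
9: R B1 → L1 hit [D]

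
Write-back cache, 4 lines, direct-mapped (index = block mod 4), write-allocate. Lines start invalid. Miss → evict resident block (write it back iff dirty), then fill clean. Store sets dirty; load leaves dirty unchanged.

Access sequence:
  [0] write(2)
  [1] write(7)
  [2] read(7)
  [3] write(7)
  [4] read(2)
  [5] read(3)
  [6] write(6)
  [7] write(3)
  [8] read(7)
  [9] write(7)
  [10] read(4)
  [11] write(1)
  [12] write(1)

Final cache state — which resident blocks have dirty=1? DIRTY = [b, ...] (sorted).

DIRTY = [1, 6, 7]

0: W B2 → L2 miss [D]
1: W B7 → L3 miss [D]
2: R B7 → L3 hit [D]
3: W B7 → L3 hit [D]
4: R B2 → L2 hit [D]
5: R B3 → L3 miss wb→B7 [-]
6: W B6 → L2 miss wb→B2 [D]
7: W B3 → L3 hit [D]
8: R B7 → L3 miss wb→B3 [-]
9: W B7 → L3 hit [D]
10: R B4 → L0 miss [-]
11: W B1 → L1 miss [D]
12: W B1 → L1 hit [D]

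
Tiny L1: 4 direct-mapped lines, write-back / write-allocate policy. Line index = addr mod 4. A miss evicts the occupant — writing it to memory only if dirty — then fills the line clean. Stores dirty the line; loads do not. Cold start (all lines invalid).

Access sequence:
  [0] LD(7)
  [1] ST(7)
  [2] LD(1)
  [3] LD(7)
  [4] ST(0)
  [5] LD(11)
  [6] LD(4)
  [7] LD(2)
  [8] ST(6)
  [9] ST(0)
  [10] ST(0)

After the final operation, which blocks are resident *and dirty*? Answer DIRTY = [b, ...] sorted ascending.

0: R B7 -> L3 miss  d=-]
1: W B7 -> L3 hit  d=D]
2: R B1 -> L1 miss  d=-]
3: R B7 -> L3 hit  d=D]
4: W B0 -> L0 miss  d=D]
5: R B11 -> L3 miss wb->B7  d=-]
6: R B4 -> L0 miss wb->B0  d=-]
7: R B2 -> L2 miss  d=-]
8: W B6 -> L2 miss  d=D]
9: W B0 -> L0 miss  d=D]
10: W B0 -> L0 hit  d=D]

DIRTY = [0, 6]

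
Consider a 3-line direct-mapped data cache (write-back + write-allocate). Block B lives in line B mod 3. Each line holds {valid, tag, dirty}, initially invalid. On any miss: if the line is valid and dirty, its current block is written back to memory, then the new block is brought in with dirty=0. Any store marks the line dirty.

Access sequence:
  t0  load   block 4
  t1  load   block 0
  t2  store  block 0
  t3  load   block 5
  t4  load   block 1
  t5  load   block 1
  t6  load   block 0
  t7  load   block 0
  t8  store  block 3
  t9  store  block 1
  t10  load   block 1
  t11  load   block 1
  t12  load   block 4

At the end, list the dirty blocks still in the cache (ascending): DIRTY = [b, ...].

0: R B4 → L1 miss [-]
1: R B0 → L0 miss [-]
2: W B0 → L0 hit [D]
3: R B5 → L2 miss [-]
4: R B1 → L1 miss [-]
5: R B1 → L1 hit [-]
6: R B0 → L0 hit [D]
7: R B0 → L0 hit [D]
8: W B3 → L0 miss wb→B0 [D]
9: W B1 → L1 hit [D]
10: R B1 → L1 hit [D]
11: R B1 → L1 hit [D]
12: R B4 → L1 miss wb→B1 [-]

DIRTY = [3]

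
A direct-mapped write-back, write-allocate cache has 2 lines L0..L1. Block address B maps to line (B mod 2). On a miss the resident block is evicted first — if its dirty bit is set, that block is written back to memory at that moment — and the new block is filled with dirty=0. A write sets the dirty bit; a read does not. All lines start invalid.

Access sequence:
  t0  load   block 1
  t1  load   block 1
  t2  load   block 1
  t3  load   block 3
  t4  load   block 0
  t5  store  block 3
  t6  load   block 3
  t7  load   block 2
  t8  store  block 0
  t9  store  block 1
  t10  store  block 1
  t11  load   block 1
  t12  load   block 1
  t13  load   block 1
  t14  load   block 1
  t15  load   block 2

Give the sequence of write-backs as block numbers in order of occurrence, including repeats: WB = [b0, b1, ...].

0: R B1 -> L1 miss  d=-]
1: R B1 -> L1 hit  d=-]
2: R B1 -> L1 hit  d=-]
3: R B3 -> L1 miss  d=-]
4: R B0 -> L0 miss  d=-]
5: W B3 -> L1 hit  d=D]
6: R B3 -> L1 hit  d=D]
7: R B2 -> L0 miss  d=-]
8: W B0 -> L0 miss  d=D]
9: W B1 -> L1 miss wb->B3  d=D]
10: W B1 -> L1 hit  d=D]
11: R B1 -> L1 hit  d=D]
12: R B1 -> L1 hit  d=D]
13: R B1 -> L1 hit  d=D]
14: R B1 -> L1 hit  d=D]
15: R B2 -> L0 miss wb->B0  d=-]

WB = [3, 0]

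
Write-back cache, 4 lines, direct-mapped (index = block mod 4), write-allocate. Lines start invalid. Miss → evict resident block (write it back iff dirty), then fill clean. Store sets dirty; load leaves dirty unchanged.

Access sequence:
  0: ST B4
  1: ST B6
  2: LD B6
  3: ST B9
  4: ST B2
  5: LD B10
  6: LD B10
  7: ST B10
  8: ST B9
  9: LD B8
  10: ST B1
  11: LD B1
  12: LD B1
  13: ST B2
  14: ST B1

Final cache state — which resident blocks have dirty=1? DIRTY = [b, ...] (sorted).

0: W B4 -> L0 miss  d=D]
1: W B6 -> L2 miss  d=D]
2: R B6 -> L2 hit  d=D]
3: W B9 -> L1 miss  d=D]
4: W B2 -> L2 miss wb->B6  d=D]
5: R B10 -> L2 miss wb->B2  d=-]
6: R B10 -> L2 hit  d=-]
7: W B10 -> L2 hit  d=D]
8: W B9 -> L1 hit  d=D]
9: R B8 -> L0 miss wb->B4  d=-]
10: W B1 -> L1 miss wb->B9  d=D]
11: R B1 -> L1 hit  d=D]
12: R B1 -> L1 hit  d=D]
13: W B2 -> L2 miss wb->B10  d=D]
14: W B1 -> L1 hit  d=D]

DIRTY = [1, 2]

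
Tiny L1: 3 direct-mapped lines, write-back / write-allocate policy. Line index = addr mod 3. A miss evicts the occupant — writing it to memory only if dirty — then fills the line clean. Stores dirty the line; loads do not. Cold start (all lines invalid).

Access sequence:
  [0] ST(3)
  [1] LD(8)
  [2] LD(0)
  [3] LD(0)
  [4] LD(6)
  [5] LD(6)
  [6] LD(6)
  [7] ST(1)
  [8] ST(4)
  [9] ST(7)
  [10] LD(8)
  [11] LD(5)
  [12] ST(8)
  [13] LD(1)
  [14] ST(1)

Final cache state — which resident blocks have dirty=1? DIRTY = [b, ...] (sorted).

  0 | W B3 → L0 miss [D]
  1 | R B8 → L2 miss [-]
  2 | R B0 → L0 miss wb→B3 [-]
  3 | R B0 → L0 hit [-]
  4 | R B6 → L0 miss [-]
  5 | R B6 → L0 hit [-]
  6 | R B6 → L0 hit [-]
  7 | W B1 → L1 miss [D]
  8 | W B4 → L1 miss wb→B1 [D]
  9 | W B7 → L1 miss wb→B4 [D]
  10 | R B8 → L2 hit [-]
  11 | R B5 → L2 miss [-]
  12 | W B8 → L2 miss [D]
  13 | R B1 → L1 miss wb→B7 [-]
  14 | W B1 → L1 hit [D]

DIRTY = [1, 8]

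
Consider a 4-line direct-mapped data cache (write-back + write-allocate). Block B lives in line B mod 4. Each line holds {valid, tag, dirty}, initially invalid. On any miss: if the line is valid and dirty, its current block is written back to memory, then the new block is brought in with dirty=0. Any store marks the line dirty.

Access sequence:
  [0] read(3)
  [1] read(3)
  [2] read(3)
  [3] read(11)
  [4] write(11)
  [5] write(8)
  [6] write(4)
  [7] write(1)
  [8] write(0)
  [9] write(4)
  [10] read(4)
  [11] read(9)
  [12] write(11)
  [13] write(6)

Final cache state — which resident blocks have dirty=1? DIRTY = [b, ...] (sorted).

DIRTY = [4, 6, 11]

  0 | R B3 → L3 miss [-]
  1 | R B3 → L3 hit [-]
  2 | R B3 → L3 hit [-]
  3 | R B11 → L3 miss [-]
  4 | W B11 → L3 hit [D]
  5 | W B8 → L0 miss [D]
  6 | W B4 → L0 miss wb→B8 [D]
  7 | W B1 → L1 miss [D]
  8 | W B0 → L0 miss wb→B4 [D]
  9 | W B4 → L0 miss wb→B0 [D]
  10 | R B4 → L0 hit [D]
  11 | R B9 → L1 miss wb→B1 [-]
  12 | W B11 → L3 hit [D]
  13 | W B6 → L2 miss [D]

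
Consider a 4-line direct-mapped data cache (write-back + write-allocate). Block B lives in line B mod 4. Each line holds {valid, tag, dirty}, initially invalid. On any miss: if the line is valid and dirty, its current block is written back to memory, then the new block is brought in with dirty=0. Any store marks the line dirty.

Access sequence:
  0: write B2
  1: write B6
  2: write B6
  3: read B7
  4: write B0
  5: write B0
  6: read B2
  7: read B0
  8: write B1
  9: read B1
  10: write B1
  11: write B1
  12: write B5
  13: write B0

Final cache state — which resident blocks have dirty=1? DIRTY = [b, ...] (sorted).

DIRTY = [0, 5]

0: W B2 -> L2 miss  d=D]
1: W B6 -> L2 miss wb->B2  d=D]
2: W B6 -> L2 hit  d=D]
3: R B7 -> L3 miss  d=-]
4: W B0 -> L0 miss  d=D]
5: W B0 -> L0 hit  d=D]
6: R B2 -> L2 miss wb->B6  d=-]
7: R B0 -> L0 hit  d=D]
8: W B1 -> L1 miss  d=D]
9: R B1 -> L1 hit  d=D]
10: W B1 -> L1 hit  d=D]
11: W B1 -> L1 hit  d=D]
12: W B5 -> L1 miss wb->B1  d=D]
13: W B0 -> L0 hit  d=D]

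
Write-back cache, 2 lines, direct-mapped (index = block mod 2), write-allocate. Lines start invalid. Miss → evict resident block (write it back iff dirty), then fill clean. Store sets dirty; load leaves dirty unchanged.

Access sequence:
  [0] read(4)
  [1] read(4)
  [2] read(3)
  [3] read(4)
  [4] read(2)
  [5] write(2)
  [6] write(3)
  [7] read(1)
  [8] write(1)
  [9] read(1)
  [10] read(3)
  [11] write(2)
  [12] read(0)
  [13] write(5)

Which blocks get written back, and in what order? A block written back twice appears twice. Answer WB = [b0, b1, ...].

WB = [3, 1, 2]

0: R B4 → L0 miss [-]
1: R B4 → L0 hit [-]
2: R B3 → L1 miss [-]
3: R B4 → L0 hit [-]
4: R B2 → L0 miss [-]
5: W B2 → L0 hit [D]
6: W B3 → L1 hit [D]
7: R B1 → L1 miss wb→B3 [-]
8: W B1 → L1 hit [D]
9: R B1 → L1 hit [D]
10: R B3 → L1 miss wb→B1 [-]
11: W B2 → L0 hit [D]
12: R B0 → L0 miss wb→B2 [-]
13: W B5 → L1 miss [D]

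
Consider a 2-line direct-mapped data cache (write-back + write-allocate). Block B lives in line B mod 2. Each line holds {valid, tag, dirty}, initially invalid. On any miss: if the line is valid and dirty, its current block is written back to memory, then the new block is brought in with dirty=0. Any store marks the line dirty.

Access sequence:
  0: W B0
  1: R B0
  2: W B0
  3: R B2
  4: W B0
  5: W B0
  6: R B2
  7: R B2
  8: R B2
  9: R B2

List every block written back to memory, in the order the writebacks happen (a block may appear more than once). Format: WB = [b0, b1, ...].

0: W B0 -> L0 miss  d=D]
1: R B0 -> L0 hit  d=D]
2: W B0 -> L0 hit  d=D]
3: R B2 -> L0 miss wb->B0  d=-]
4: W B0 -> L0 miss  d=D]
5: W B0 -> L0 hit  d=D]
6: R B2 -> L0 miss wb->B0  d=-]
7: R B2 -> L0 hit  d=-]
8: R B2 -> L0 hit  d=-]
9: R B2 -> L0 hit  d=-]

WB = [0, 0]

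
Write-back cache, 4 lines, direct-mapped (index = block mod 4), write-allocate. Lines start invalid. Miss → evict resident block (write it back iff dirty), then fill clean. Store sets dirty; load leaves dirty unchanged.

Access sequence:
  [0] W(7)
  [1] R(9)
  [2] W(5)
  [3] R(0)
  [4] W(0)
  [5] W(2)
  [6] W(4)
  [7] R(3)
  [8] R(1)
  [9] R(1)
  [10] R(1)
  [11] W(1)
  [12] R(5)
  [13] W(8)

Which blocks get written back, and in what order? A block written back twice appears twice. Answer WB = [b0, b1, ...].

0: W B7 → L3 miss [D]
1: R B9 → L1 miss [-]
2: W B5 → L1 miss [D]
3: R B0 → L0 miss [-]
4: W B0 → L0 hit [D]
5: W B2 → L2 miss [D]
6: W B4 → L0 miss wb→B0 [D]
7: R B3 → L3 miss wb→B7 [-]
8: R B1 → L1 miss wb→B5 [-]
9: R B1 → L1 hit [-]
10: R B1 → L1 hit [-]
11: W B1 → L1 hit [D]
12: R B5 → L1 miss wb→B1 [-]
13: W B8 → L0 miss wb→B4 [D]

WB = [0, 7, 5, 1, 4]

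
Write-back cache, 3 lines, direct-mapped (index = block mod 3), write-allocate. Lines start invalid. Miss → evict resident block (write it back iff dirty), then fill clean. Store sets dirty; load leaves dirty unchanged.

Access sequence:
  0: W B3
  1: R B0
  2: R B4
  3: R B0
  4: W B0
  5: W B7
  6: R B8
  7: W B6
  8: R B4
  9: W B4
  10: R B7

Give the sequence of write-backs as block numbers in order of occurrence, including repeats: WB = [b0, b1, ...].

0: W B3 -> L0 miss  d=D]
1: R B0 -> L0 miss wb->B3  d=-]
2: R B4 -> L1 miss  d=-]
3: R B0 -> L0 hit  d=-]
4: W B0 -> L0 hit  d=D]
5: W B7 -> L1 miss  d=D]
6: R B8 -> L2 miss  d=-]
7: W B6 -> L0 miss wb->B0  d=D]
8: R B4 -> L1 miss wb->B7  d=-]
9: W B4 -> L1 hit  d=D]
10: R B7 -> L1 miss wb->B4  d=-]

WB = [3, 0, 7, 4]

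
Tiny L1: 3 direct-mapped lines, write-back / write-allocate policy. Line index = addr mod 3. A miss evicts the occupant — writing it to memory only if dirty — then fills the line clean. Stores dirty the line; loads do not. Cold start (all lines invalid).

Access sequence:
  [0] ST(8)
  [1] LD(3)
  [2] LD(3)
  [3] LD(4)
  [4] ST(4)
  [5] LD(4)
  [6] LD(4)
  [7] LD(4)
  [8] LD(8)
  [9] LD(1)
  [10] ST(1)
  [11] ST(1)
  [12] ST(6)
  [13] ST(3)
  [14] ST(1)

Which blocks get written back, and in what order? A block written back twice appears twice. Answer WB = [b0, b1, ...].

WB = [4, 6]

  0 | W B8 → L2 miss [D]
  1 | R B3 → L0 miss [-]
  2 | R B3 → L0 hit [-]
  3 | R B4 → L1 miss [-]
  4 | W B4 → L1 hit [D]
  5 | R B4 → L1 hit [D]
  6 | R B4 → L1 hit [D]
  7 | R B4 → L1 hit [D]
  8 | R B8 → L2 hit [D]
  9 | R B1 → L1 miss wb→B4 [-]
  10 | W B1 → L1 hit [D]
  11 | W B1 → L1 hit [D]
  12 | W B6 → L0 miss [D]
  13 | W B3 → L0 miss wb→B6 [D]
  14 | W B1 → L1 hit [D]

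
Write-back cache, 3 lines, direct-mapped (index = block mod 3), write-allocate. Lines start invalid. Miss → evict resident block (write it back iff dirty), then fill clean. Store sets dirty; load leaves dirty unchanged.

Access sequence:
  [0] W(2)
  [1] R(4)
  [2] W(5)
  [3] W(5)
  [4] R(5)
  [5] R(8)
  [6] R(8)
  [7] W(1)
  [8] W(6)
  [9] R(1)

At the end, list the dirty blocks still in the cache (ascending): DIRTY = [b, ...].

DIRTY = [1, 6]

0: W B2 -> L2 miss  d=D]
1: R B4 -> L1 miss  d=-]
2: W B5 -> L2 miss wb->B2  d=D]
3: W B5 -> L2 hit  d=D]
4: R B5 -> L2 hit  d=D]
5: R B8 -> L2 miss wb->B5  d=-]
6: R B8 -> L2 hit  d=-]
7: W B1 -> L1 miss  d=D]
8: W B6 -> L0 miss  d=D]
9: R B1 -> L1 hit  d=D]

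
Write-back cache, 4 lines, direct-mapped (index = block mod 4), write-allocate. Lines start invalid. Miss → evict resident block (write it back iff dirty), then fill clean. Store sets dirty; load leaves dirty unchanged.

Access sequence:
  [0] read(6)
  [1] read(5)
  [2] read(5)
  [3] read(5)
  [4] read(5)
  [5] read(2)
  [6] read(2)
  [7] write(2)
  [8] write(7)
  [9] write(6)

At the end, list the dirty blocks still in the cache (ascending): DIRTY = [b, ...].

DIRTY = [6, 7]

0: R B6 → L2 miss [-]
1: R B5 → L1 miss [-]
2: R B5 → L1 hit [-]
3: R B5 → L1 hit [-]
4: R B5 → L1 hit [-]
5: R B2 → L2 miss [-]
6: R B2 → L2 hit [-]
7: W B2 → L2 hit [D]
8: W B7 → L3 miss [D]
9: W B6 → L2 miss wb→B2 [D]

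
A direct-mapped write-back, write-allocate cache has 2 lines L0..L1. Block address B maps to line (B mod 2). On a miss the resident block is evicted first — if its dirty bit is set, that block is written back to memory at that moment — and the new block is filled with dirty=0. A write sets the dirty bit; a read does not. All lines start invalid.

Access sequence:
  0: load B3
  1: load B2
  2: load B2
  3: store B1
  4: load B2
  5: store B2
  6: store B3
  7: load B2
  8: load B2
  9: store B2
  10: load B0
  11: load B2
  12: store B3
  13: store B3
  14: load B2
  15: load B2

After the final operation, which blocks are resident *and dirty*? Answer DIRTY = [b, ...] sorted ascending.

DIRTY = [3]

0: R B3 -> L1 miss  d=-]
1: R B2 -> L0 miss  d=-]
2: R B2 -> L0 hit  d=-]
3: W B1 -> L1 miss  d=D]
4: R B2 -> L0 hit  d=-]
5: W B2 -> L0 hit  d=D]
6: W B3 -> L1 miss wb->B1  d=D]
7: R B2 -> L0 hit  d=D]
8: R B2 -> L0 hit  d=D]
9: W B2 -> L0 hit  d=D]
10: R B0 -> L0 miss wb->B2  d=-]
11: R B2 -> L0 miss  d=-]
12: W B3 -> L1 hit  d=D]
13: W B3 -> L1 hit  d=D]
14: R B2 -> L0 hit  d=-]
15: R B2 -> L0 hit  d=-]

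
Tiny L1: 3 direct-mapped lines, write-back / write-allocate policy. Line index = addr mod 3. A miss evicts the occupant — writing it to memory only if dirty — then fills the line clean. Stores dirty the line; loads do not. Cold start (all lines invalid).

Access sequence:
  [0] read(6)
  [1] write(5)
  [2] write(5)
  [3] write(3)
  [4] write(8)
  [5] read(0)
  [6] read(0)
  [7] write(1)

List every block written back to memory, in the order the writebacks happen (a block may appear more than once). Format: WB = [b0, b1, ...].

WB = [5, 3]

0: R B6 -> L0 miss  d=-]
1: W B5 -> L2 miss  d=D]
2: W B5 -> L2 hit  d=D]
3: W B3 -> L0 miss  d=D]
4: W B8 -> L2 miss wb->B5  d=D]
5: R B0 -> L0 miss wb->B3  d=-]
6: R B0 -> L0 hit  d=-]
7: W B1 -> L1 miss  d=D]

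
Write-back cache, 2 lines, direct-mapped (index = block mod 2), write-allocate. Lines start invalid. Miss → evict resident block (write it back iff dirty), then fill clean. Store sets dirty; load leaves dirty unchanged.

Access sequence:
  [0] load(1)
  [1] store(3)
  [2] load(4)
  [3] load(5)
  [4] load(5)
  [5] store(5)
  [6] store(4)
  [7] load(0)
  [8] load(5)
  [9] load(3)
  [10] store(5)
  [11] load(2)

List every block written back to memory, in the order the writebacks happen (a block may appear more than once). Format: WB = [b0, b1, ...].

WB = [3, 4, 5]

0: R B1 -> L1 miss  d=-]
1: W B3 -> L1 miss  d=D]
2: R B4 -> L0 miss  d=-]
3: R B5 -> L1 miss wb->B3  d=-]
4: R B5 -> L1 hit  d=-]
5: W B5 -> L1 hit  d=D]
6: W B4 -> L0 hit  d=D]
7: R B0 -> L0 miss wb->B4  d=-]
8: R B5 -> L1 hit  d=D]
9: R B3 -> L1 miss wb->B5  d=-]
10: W B5 -> L1 miss  d=D]
11: R B2 -> L0 miss  d=-]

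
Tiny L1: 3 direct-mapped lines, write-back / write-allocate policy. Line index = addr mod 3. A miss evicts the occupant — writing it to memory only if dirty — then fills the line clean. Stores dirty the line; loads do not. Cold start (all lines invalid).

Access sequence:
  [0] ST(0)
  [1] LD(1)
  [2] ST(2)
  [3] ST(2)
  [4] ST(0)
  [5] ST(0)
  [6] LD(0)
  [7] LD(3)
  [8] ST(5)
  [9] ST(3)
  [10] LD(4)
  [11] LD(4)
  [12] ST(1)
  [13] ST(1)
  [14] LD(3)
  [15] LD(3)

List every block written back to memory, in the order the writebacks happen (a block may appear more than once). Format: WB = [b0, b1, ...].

  0 | W B0 → L0 miss [D]
  1 | R B1 → L1 miss [-]
  2 | W B2 → L2 miss [D]
  3 | W B2 → L2 hit [D]
  4 | W B0 → L0 hit [D]
  5 | W B0 → L0 hit [D]
  6 | R B0 → L0 hit [D]
  7 | R B3 → L0 miss wb→B0 [-]
  8 | W B5 → L2 miss wb→B2 [D]
  9 | W B3 → L0 hit [D]
  10 | R B4 → L1 miss [-]
  11 | R B4 → L1 hit [-]
  12 | W B1 → L1 miss [D]
  13 | W B1 → L1 hit [D]
  14 | R B3 → L0 hit [D]
  15 | R B3 → L0 hit [D]

WB = [0, 2]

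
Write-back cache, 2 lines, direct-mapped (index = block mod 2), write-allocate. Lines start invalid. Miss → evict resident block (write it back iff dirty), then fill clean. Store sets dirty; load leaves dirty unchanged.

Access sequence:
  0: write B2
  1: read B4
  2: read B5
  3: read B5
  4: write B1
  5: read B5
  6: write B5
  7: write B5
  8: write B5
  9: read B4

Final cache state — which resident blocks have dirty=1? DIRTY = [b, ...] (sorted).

0: W B2 -> L0 miss  d=D]
1: R B4 -> L0 miss wb->B2  d=-]
2: R B5 -> L1 miss  d=-]
3: R B5 -> L1 hit  d=-]
4: W B1 -> L1 miss  d=D]
5: R B5 -> L1 miss wb->B1  d=-]
6: W B5 -> L1 hit  d=D]
7: W B5 -> L1 hit  d=D]
8: W B5 -> L1 hit  d=D]
9: R B4 -> L0 hit  d=-]

DIRTY = [5]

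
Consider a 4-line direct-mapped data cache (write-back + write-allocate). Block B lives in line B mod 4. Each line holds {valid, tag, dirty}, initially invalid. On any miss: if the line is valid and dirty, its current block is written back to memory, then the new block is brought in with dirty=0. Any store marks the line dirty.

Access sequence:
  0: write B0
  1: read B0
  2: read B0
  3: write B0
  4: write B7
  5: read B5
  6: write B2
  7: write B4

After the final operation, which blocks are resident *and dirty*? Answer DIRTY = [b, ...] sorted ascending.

  0 | W B0 → L0 miss [D]
  1 | R B0 → L0 hit [D]
  2 | R B0 → L0 hit [D]
  3 | W B0 → L0 hit [D]
  4 | W B7 → L3 miss [D]
  5 | R B5 → L1 miss [-]
  6 | W B2 → L2 miss [D]
  7 | W B4 → L0 miss wb→B0 [D]

DIRTY = [2, 4, 7]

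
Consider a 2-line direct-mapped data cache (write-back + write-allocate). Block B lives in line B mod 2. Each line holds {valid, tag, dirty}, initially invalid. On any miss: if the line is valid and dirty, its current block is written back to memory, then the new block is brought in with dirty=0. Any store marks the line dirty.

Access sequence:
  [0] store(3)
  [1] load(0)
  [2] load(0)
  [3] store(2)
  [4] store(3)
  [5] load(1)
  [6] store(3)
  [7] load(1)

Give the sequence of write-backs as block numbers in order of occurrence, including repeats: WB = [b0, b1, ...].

  0 | W B3 → L1 miss [D]
  1 | R B0 → L0 miss [-]
  2 | R B0 → L0 hit [-]
  3 | W B2 → L0 miss [D]
  4 | W B3 → L1 hit [D]
  5 | R B1 → L1 miss wb→B3 [-]
  6 | W B3 → L1 miss [D]
  7 | R B1 → L1 miss wb→B3 [-]

WB = [3, 3]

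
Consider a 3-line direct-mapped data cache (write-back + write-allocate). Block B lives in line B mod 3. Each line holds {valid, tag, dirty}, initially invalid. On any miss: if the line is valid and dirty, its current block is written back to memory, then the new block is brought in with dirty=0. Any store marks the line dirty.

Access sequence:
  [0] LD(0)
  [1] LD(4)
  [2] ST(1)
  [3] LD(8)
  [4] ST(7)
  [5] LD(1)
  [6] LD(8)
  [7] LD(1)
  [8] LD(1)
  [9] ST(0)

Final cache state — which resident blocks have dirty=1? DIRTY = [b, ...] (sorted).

DIRTY = [0]

  0 | R B0 → L0 miss [-]
  1 | R B4 → L1 miss [-]
  2 | W B1 → L1 miss [D]
  3 | R B8 → L2 miss [-]
  4 | W B7 → L1 miss wb→B1 [D]
  5 | R B1 → L1 miss wb→B7 [-]
  6 | R B8 → L2 hit [-]
  7 | R B1 → L1 hit [-]
  8 | R B1 → L1 hit [-]
  9 | W B0 → L0 hit [D]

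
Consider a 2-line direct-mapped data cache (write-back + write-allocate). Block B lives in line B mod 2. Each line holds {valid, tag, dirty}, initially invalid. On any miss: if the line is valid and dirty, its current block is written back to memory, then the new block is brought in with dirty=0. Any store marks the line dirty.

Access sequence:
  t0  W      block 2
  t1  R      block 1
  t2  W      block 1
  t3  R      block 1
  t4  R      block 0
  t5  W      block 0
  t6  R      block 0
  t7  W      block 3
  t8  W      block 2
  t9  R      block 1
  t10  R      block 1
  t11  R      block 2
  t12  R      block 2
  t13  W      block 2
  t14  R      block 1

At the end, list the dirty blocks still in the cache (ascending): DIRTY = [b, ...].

  0 | W B2 → L0 miss [D]
  1 | R B1 → L1 miss [-]
  2 | W B1 → L1 hit [D]
  3 | R B1 → L1 hit [D]
  4 | R B0 → L0 miss wb→B2 [-]
  5 | W B0 → L0 hit [D]
  6 | R B0 → L0 hit [D]
  7 | W B3 → L1 miss wb→B1 [D]
  8 | W B2 → L0 miss wb→B0 [D]
  9 | R B1 → L1 miss wb→B3 [-]
  10 | R B1 → L1 hit [-]
  11 | R B2 → L0 hit [D]
  12 | R B2 → L0 hit [D]
  13 | W B2 → L0 hit [D]
  14 | R B1 → L1 hit [-]

DIRTY = [2]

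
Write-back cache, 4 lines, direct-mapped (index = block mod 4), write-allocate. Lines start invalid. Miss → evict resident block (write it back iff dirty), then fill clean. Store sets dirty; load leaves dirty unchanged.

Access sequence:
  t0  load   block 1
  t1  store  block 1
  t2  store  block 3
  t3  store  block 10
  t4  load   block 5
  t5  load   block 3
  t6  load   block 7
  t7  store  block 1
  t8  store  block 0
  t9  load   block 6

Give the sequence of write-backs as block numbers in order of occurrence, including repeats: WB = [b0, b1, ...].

  0 | R B1 → L1 miss [-]
  1 | W B1 → L1 hit [D]
  2 | W B3 → L3 miss [D]
  3 | W B10 → L2 miss [D]
  4 | R B5 → L1 miss wb→B1 [-]
  5 | R B3 → L3 hit [D]
  6 | R B7 → L3 miss wb→B3 [-]
  7 | W B1 → L1 miss [D]
  8 | W B0 → L0 miss [D]
  9 | R B6 → L2 miss wb→B10 [-]

WB = [1, 3, 10]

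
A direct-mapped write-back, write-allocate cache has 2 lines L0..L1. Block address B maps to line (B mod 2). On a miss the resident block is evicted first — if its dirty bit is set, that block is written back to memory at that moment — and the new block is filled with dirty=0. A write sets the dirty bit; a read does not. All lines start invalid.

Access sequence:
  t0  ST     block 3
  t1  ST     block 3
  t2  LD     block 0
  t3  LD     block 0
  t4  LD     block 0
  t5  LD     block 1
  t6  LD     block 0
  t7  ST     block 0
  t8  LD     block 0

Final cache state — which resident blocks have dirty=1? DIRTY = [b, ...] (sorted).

DIRTY = [0]

0: W B3 -> L1 miss  d=D]
1: W B3 -> L1 hit  d=D]
2: R B0 -> L0 miss  d=-]
3: R B0 -> L0 hit  d=-]
4: R B0 -> L0 hit  d=-]
5: R B1 -> L1 miss wb->B3  d=-]
6: R B0 -> L0 hit  d=-]
7: W B0 -> L0 hit  d=D]
8: R B0 -> L0 hit  d=D]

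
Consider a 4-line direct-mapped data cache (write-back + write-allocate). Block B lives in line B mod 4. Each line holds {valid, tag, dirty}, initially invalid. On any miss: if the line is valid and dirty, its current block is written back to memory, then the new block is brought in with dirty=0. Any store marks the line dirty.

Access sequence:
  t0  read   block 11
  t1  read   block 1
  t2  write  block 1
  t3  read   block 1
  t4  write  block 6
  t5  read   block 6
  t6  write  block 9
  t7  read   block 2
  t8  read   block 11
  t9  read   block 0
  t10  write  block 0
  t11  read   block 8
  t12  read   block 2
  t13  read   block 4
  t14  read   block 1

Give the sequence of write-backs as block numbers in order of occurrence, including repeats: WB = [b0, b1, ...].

0: R B11 -> L3 miss  d=-]
1: R B1 -> L1 miss  d=-]
2: W B1 -> L1 hit  d=D]
3: R B1 -> L1 hit  d=D]
4: W B6 -> L2 miss  d=D]
5: R B6 -> L2 hit  d=D]
6: W B9 -> L1 miss wb->B1  d=D]
7: R B2 -> L2 miss wb->B6  d=-]
8: R B11 -> L3 hit  d=-]
9: R B0 -> L0 miss  d=-]
10: W B0 -> L0 hit  d=D]
11: R B8 -> L0 miss wb->B0  d=-]
12: R B2 -> L2 hit  d=-]
13: R B4 -> L0 miss  d=-]
14: R B1 -> L1 miss wb->B9  d=-]

WB = [1, 6, 0, 9]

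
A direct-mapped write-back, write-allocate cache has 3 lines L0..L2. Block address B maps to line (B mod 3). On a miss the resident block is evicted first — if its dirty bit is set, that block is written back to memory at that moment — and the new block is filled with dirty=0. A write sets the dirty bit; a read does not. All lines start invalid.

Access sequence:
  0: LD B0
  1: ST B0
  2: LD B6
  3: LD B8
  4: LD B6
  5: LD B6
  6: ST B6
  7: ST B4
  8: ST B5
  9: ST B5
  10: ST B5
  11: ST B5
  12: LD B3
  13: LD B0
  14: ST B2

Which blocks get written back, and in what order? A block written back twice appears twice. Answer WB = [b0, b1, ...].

  0 | R B0 → L0 miss [-]
  1 | W B0 → L0 hit [D]
  2 | R B6 → L0 miss wb→B0 [-]
  3 | R B8 → L2 miss [-]
  4 | R B6 → L0 hit [-]
  5 | R B6 → L0 hit [-]
  6 | W B6 → L0 hit [D]
  7 | W B4 → L1 miss [D]
  8 | W B5 → L2 miss [D]
  9 | W B5 → L2 hit [D]
  10 | W B5 → L2 hit [D]
  11 | W B5 → L2 hit [D]
  12 | R B3 → L0 miss wb→B6 [-]
  13 | R B0 → L0 miss [-]
  14 | W B2 → L2 miss wb→B5 [D]

WB = [0, 6, 5]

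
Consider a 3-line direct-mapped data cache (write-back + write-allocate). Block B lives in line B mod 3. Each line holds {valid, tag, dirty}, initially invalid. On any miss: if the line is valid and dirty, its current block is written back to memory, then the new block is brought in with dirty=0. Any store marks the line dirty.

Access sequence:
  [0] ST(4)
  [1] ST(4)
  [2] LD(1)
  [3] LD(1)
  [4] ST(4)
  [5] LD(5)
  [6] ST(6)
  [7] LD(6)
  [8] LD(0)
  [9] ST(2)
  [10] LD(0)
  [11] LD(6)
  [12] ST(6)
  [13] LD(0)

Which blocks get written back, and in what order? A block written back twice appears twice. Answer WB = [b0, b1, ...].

WB = [4, 6, 6]

0: W B4 -> L1 miss  d=D]
1: W B4 -> L1 hit  d=D]
2: R B1 -> L1 miss wb->B4  d=-]
3: R B1 -> L1 hit  d=-]
4: W B4 -> L1 miss  d=D]
5: R B5 -> L2 miss  d=-]
6: W B6 -> L0 miss  d=D]
7: R B6 -> L0 hit  d=D]
8: R B0 -> L0 miss wb->B6  d=-]
9: W B2 -> L2 miss  d=D]
10: R B0 -> L0 hit  d=-]
11: R B6 -> L0 miss  d=-]
12: W B6 -> L0 hit  d=D]
13: R B0 -> L0 miss wb->B6  d=-]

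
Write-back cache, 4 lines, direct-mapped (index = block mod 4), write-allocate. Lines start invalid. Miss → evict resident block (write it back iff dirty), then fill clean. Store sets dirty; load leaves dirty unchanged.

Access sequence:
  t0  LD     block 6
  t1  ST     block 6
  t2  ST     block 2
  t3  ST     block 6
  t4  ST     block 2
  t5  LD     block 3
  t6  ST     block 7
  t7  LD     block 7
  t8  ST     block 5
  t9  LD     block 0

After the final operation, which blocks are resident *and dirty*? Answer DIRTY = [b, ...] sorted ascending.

DIRTY = [2, 5, 7]

  0 | R B6 → L2 miss [-]
  1 | W B6 → L2 hit [D]
  2 | W B2 → L2 miss wb→B6 [D]
  3 | W B6 → L2 miss wb→B2 [D]
  4 | W B2 → L2 miss wb→B6 [D]
  5 | R B3 → L3 miss [-]
  6 | W B7 → L3 miss [D]
  7 | R B7 → L3 hit [D]
  8 | W B5 → L1 miss [D]
  9 | R B0 → L0 miss [-]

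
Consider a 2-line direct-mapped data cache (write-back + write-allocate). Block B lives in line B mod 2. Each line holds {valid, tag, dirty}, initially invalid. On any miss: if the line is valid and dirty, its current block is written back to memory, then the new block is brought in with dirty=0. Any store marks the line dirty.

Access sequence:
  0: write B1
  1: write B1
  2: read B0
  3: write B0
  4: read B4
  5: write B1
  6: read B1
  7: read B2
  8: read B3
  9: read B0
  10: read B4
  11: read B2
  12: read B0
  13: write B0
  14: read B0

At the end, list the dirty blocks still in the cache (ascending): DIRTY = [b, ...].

DIRTY = [0]

0: W B1 → L1 miss [D]
1: W B1 → L1 hit [D]
2: R B0 → L0 miss [-]
3: W B0 → L0 hit [D]
4: R B4 → L0 miss wb→B0 [-]
5: W B1 → L1 hit [D]
6: R B1 → L1 hit [D]
7: R B2 → L0 miss [-]
8: R B3 → L1 miss wb→B1 [-]
9: R B0 → L0 miss [-]
10: R B4 → L0 miss [-]
11: R B2 → L0 miss [-]
12: R B0 → L0 miss [-]
13: W B0 → L0 hit [D]
14: R B0 → L0 hit [D]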